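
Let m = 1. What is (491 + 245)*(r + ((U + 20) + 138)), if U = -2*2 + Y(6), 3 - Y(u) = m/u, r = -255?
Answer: -216752/3 ≈ -72251.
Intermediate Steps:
Y(u) = 3 - 1/u
U = -7/6 (U = -2*2 + (3 - 1/6) = -4 + (3 - 1*⅙) = -4 + (3 - ⅙) = -4 + 17/6 = -7/6 ≈ -1.1667)
(491 + 245)*(r + ((U + 20) + 138)) = (491 + 245)*(-255 + ((-7/6 + 20) + 138)) = 736*(-255 + (113/6 + 138)) = 736*(-255 + 941/6) = 736*(-589/6) = -216752/3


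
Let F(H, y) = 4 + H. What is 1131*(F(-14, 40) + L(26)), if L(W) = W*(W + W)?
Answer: 1517802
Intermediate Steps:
L(W) = 2*W² (L(W) = W*(2*W) = 2*W²)
1131*(F(-14, 40) + L(26)) = 1131*((4 - 14) + 2*26²) = 1131*(-10 + 2*676) = 1131*(-10 + 1352) = 1131*1342 = 1517802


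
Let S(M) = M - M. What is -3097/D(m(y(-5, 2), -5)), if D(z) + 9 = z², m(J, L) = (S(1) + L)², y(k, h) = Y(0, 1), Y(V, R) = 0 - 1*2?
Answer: -3097/616 ≈ -5.0276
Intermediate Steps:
Y(V, R) = -2 (Y(V, R) = 0 - 2 = -2)
S(M) = 0
y(k, h) = -2
m(J, L) = L² (m(J, L) = (0 + L)² = L²)
D(z) = -9 + z²
-3097/D(m(y(-5, 2), -5)) = -3097/(-9 + ((-5)²)²) = -3097/(-9 + 25²) = -3097/(-9 + 625) = -3097/616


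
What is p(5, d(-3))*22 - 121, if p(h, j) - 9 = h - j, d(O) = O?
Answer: 253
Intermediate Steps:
p(h, j) = 9 + h - j (p(h, j) = 9 + (h - j) = 9 + h - j)
p(5, d(-3))*22 - 121 = (9 + 5 - 1*(-3))*22 - 121 = (9 + 5 + 3)*22 - 121 = 17*22 - 121 = 374 - 121 = 253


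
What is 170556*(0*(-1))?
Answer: 0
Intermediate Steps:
170556*(0*(-1)) = 170556*0 = 0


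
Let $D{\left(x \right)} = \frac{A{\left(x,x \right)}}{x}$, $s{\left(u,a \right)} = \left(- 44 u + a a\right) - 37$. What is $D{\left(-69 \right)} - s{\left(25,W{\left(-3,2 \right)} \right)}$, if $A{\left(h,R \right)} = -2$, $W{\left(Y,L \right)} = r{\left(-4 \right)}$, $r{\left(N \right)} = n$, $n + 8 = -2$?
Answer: $\frac{71555}{69} \approx 1037.0$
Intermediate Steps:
$n = -10$ ($n = -8 - 2 = -10$)
$r{\left(N \right)} = -10$
$W{\left(Y,L \right)} = -10$
$s{\left(u,a \right)} = -37 + a^{2} - 44 u$ ($s{\left(u,a \right)} = \left(- 44 u + a^{2}\right) - 37 = \left(a^{2} - 44 u\right) - 37 = -37 + a^{2} - 44 u$)
$D{\left(x \right)} = - \frac{2}{x}$
$D{\left(-69 \right)} - s{\left(25,W{\left(-3,2 \right)} \right)} = - \frac{2}{-69} - \left(-37 + \left(-10\right)^{2} - 1100\right) = \left(-2\right) \left(- \frac{1}{69}\right) - \left(-37 + 100 - 1100\right) = \frac{2}{69} - -1037 = \frac{2}{69} + 1037 = \frac{71555}{69}$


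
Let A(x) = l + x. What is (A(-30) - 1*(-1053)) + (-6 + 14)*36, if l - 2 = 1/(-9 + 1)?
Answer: 10503/8 ≈ 1312.9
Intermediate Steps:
l = 15/8 (l = 2 + 1/(-9 + 1) = 2 + 1/(-8) = 2 - ⅛ = 15/8 ≈ 1.8750)
A(x) = 15/8 + x
(A(-30) - 1*(-1053)) + (-6 + 14)*36 = ((15/8 - 30) - 1*(-1053)) + (-6 + 14)*36 = (-225/8 + 1053) + 8*36 = 8199/8 + 288 = 10503/8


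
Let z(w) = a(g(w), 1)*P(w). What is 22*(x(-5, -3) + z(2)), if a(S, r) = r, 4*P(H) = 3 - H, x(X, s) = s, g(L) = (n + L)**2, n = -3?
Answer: -121/2 ≈ -60.500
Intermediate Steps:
g(L) = (-3 + L)**2
P(H) = 3/4 - H/4 (P(H) = (3 - H)/4 = 3/4 - H/4)
z(w) = 3/4 - w/4 (z(w) = 1*(3/4 - w/4) = 3/4 - w/4)
22*(x(-5, -3) + z(2)) = 22*(-3 + (3/4 - 1/4*2)) = 22*(-3 + (3/4 - 1/2)) = 22*(-3 + 1/4) = 22*(-11/4) = -121/2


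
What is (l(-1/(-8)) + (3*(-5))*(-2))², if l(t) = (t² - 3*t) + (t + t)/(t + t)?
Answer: 3845521/4096 ≈ 938.85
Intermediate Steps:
l(t) = 1 + t² - 3*t (l(t) = (t² - 3*t) + (2*t)/((2*t)) = (t² - 3*t) + (2*t)*(1/(2*t)) = (t² - 3*t) + 1 = 1 + t² - 3*t)
(l(-1/(-8)) + (3*(-5))*(-2))² = ((1 + (-1/(-8))² - (-3)/(-8)) + (3*(-5))*(-2))² = ((1 + (-1*(-⅛))² - (-3)*(-1)/8) - 15*(-2))² = ((1 + (⅛)² - 3*⅛) + 30)² = ((1 + 1/64 - 3/8) + 30)² = (41/64 + 30)² = (1961/64)² = 3845521/4096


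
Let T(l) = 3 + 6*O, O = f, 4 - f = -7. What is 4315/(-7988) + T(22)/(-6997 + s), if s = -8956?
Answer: -69388367/127432564 ≈ -0.54451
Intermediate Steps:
f = 11 (f = 4 - 1*(-7) = 4 + 7 = 11)
O = 11
T(l) = 69 (T(l) = 3 + 6*11 = 3 + 66 = 69)
4315/(-7988) + T(22)/(-6997 + s) = 4315/(-7988) + 69/(-6997 - 8956) = 4315*(-1/7988) + 69/(-15953) = -4315/7988 + 69*(-1/15953) = -4315/7988 - 69/15953 = -69388367/127432564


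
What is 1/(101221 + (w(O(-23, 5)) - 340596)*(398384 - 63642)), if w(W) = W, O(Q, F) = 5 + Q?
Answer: -1/114017710367 ≈ -8.7706e-12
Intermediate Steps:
1/(101221 + (w(O(-23, 5)) - 340596)*(398384 - 63642)) = 1/(101221 + ((5 - 23) - 340596)*(398384 - 63642)) = 1/(101221 + (-18 - 340596)*334742) = 1/(101221 - 340614*334742) = 1/(101221 - 114017811588) = 1/(-114017710367) = -1/114017710367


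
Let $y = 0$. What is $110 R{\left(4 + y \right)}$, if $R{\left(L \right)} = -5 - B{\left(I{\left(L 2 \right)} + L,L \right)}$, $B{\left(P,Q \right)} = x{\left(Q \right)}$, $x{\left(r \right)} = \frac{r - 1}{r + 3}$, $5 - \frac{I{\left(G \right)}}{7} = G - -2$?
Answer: $- \frac{4180}{7} \approx -597.14$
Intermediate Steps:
$I{\left(G \right)} = 21 - 7 G$ ($I{\left(G \right)} = 35 - 7 \left(G - -2\right) = 35 - 7 \left(G + 2\right) = 35 - 7 \left(2 + G\right) = 35 - \left(14 + 7 G\right) = 21 - 7 G$)
$x{\left(r \right)} = \frac{-1 + r}{3 + r}$
$B{\left(P,Q \right)} = \frac{-1 + Q}{3 + Q}$
$R{\left(L \right)} = -5 - \frac{-1 + L}{3 + L}$
$110 R{\left(4 + y \right)} = 110 \frac{2 \left(-7 - 3 \left(4 + 0\right)\right)}{3 + \left(4 + 0\right)} = 110 \frac{2 \left(-7 - 12\right)}{3 + 4} = 110 \frac{2 \left(-7 - 12\right)}{7} = 110 \cdot 2 \cdot \frac{1}{7} \left(-19\right) = 110 \left(- \frac{38}{7}\right) = - \frac{4180}{7}$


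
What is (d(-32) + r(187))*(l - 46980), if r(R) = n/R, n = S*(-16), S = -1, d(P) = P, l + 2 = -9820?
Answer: 338994336/187 ≈ 1.8128e+6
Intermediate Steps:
l = -9822 (l = -2 - 9820 = -9822)
n = 16 (n = -1*(-16) = 16)
r(R) = 16/R
(d(-32) + r(187))*(l - 46980) = (-32 + 16/187)*(-9822 - 46980) = (-32 + 16*(1/187))*(-56802) = (-32 + 16/187)*(-56802) = -5968/187*(-56802) = 338994336/187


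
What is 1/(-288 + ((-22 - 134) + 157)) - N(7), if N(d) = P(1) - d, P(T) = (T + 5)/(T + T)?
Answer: 1147/287 ≈ 3.9965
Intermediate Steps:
P(T) = (5 + T)/(2*T) (P(T) = (5 + T)/((2*T)) = (5 + T)*(1/(2*T)) = (5 + T)/(2*T))
N(d) = 3 - d (N(d) = (½)*(5 + 1)/1 - d = (½)*1*6 - d = 3 - d)
1/(-288 + ((-22 - 134) + 157)) - N(7) = 1/(-288 + ((-22 - 134) + 157)) - (3 - 1*7) = 1/(-288 + (-156 + 157)) - (3 - 7) = 1/(-288 + 1) - 1*(-4) = 1/(-287) + 4 = -1/287 + 4 = 1147/287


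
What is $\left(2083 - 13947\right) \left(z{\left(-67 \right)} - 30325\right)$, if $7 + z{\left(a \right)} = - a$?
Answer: $359063960$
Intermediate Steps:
$z{\left(a \right)} = -7 - a$
$\left(2083 - 13947\right) \left(z{\left(-67 \right)} - 30325\right) = \left(2083 - 13947\right) \left(\left(-7 - -67\right) - 30325\right) = - 11864 \left(\left(-7 + 67\right) - 30325\right) = - 11864 \left(60 - 30325\right) = \left(-11864\right) \left(-30265\right) = 359063960$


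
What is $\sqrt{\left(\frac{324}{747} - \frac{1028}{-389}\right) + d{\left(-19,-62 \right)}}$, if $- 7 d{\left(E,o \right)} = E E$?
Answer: $\frac{i \sqrt{2477128928799}}{226009} \approx 6.9638 i$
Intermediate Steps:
$d{\left(E,o \right)} = - \frac{E^{2}}{7}$ ($d{\left(E,o \right)} = - \frac{E E}{7} = - \frac{E^{2}}{7}$)
$\sqrt{\left(\frac{324}{747} - \frac{1028}{-389}\right) + d{\left(-19,-62 \right)}} = \sqrt{\left(\frac{324}{747} - \frac{1028}{-389}\right) - \frac{\left(-19\right)^{2}}{7}} = \sqrt{\left(324 \cdot \frac{1}{747} - - \frac{1028}{389}\right) - \frac{361}{7}} = \sqrt{\left(\frac{36}{83} + \frac{1028}{389}\right) - \frac{361}{7}} = \sqrt{\frac{99328}{32287} - \frac{361}{7}} = \sqrt{- \frac{10960311}{226009}} = \frac{i \sqrt{2477128928799}}{226009}$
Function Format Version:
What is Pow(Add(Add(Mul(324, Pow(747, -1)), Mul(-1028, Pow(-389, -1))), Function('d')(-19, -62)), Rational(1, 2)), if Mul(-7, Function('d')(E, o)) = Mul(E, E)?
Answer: Mul(Rational(1, 226009), I, Pow(2477128928799, Rational(1, 2))) ≈ Mul(6.9638, I)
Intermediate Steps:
Function('d')(E, o) = Mul(Rational(-1, 7), Pow(E, 2)) (Function('d')(E, o) = Mul(Rational(-1, 7), Mul(E, E)) = Mul(Rational(-1, 7), Pow(E, 2)))
Pow(Add(Add(Mul(324, Pow(747, -1)), Mul(-1028, Pow(-389, -1))), Function('d')(-19, -62)), Rational(1, 2)) = Pow(Add(Add(Mul(324, Pow(747, -1)), Mul(-1028, Pow(-389, -1))), Mul(Rational(-1, 7), Pow(-19, 2))), Rational(1, 2)) = Pow(Add(Add(Mul(324, Rational(1, 747)), Mul(-1028, Rational(-1, 389))), Mul(Rational(-1, 7), 361)), Rational(1, 2)) = Pow(Add(Add(Rational(36, 83), Rational(1028, 389)), Rational(-361, 7)), Rational(1, 2)) = Pow(Add(Rational(99328, 32287), Rational(-361, 7)), Rational(1, 2)) = Pow(Rational(-10960311, 226009), Rational(1, 2)) = Mul(Rational(1, 226009), I, Pow(2477128928799, Rational(1, 2)))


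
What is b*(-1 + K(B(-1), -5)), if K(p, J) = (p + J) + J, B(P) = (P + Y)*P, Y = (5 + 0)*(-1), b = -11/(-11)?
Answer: -5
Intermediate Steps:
b = 1 (b = -11*(-1/11) = 1)
Y = -5 (Y = 5*(-1) = -5)
B(P) = P*(-5 + P) (B(P) = (P - 5)*P = (-5 + P)*P = P*(-5 + P))
K(p, J) = p + 2*J (K(p, J) = (J + p) + J = p + 2*J)
b*(-1 + K(B(-1), -5)) = 1*(-1 + (-(-5 - 1) + 2*(-5))) = 1*(-1 + (-1*(-6) - 10)) = 1*(-1 + (6 - 10)) = 1*(-1 - 4) = 1*(-5) = -5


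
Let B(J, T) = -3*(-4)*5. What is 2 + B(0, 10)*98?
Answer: 5882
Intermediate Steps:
B(J, T) = 60 (B(J, T) = 12*5 = 60)
2 + B(0, 10)*98 = 2 + 60*98 = 2 + 5880 = 5882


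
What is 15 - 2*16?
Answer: -17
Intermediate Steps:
15 - 2*16 = 15 - 32 = -17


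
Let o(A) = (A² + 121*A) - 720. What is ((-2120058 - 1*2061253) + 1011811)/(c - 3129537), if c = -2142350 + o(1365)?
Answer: 3169500/3244217 ≈ 0.97697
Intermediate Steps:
o(A) = -720 + A² + 121*A
c = -114680 (c = -2142350 + (-720 + 1365² + 121*1365) = -2142350 + (-720 + 1863225 + 165165) = -2142350 + 2027670 = -114680)
((-2120058 - 1*2061253) + 1011811)/(c - 3129537) = ((-2120058 - 1*2061253) + 1011811)/(-114680 - 3129537) = ((-2120058 - 2061253) + 1011811)/(-3244217) = (-4181311 + 1011811)*(-1/3244217) = -3169500*(-1/3244217) = 3169500/3244217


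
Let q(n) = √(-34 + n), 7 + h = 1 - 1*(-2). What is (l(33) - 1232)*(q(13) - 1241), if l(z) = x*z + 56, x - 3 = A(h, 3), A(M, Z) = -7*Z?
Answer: 2196570 - 1770*I*√21 ≈ 2.1966e+6 - 8111.2*I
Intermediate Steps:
h = -4 (h = -7 + (1 - 1*(-2)) = -7 + (1 + 2) = -7 + 3 = -4)
x = -18 (x = 3 - 7*3 = 3 - 21 = -18)
l(z) = 56 - 18*z (l(z) = -18*z + 56 = 56 - 18*z)
(l(33) - 1232)*(q(13) - 1241) = ((56 - 18*33) - 1232)*(√(-34 + 13) - 1241) = ((56 - 594) - 1232)*(√(-21) - 1241) = (-538 - 1232)*(I*√21 - 1241) = -1770*(-1241 + I*√21) = 2196570 - 1770*I*√21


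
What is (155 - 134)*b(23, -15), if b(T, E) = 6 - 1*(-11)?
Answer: 357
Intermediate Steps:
b(T, E) = 17 (b(T, E) = 6 + 11 = 17)
(155 - 134)*b(23, -15) = (155 - 134)*17 = 21*17 = 357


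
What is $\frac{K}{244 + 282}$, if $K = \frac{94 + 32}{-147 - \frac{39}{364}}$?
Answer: $- \frac{588}{361099} \approx -0.0016284$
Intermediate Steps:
$K = - \frac{1176}{1373}$ ($K = \frac{126}{-147 - \frac{3}{28}} = \frac{126}{- \frac{4119}{28}} = 126 \left(- \frac{28}{4119}\right) = - \frac{1176}{1373} \approx -0.85652$)
$\frac{K}{244 + 282} = - \frac{1176}{1373 \left(244 + 282\right)} = - \frac{1176}{1373 \cdot 526} = \left(- \frac{1176}{1373}\right) \frac{1}{526} = - \frac{588}{361099}$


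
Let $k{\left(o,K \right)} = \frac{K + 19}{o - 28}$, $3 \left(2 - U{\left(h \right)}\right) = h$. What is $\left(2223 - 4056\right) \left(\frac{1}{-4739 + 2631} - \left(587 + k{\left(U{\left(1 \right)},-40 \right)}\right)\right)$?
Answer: $\frac{179427177111}{166532} \approx 1.0774 \cdot 10^{6}$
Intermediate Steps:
$U{\left(h \right)} = 2 - \frac{h}{3}$
$k{\left(o,K \right)} = \frac{19 + K}{-28 + o}$
$\left(2223 - 4056\right) \left(\frac{1}{-4739 + 2631} - \left(587 + k{\left(U{\left(1 \right)},-40 \right)}\right)\right) = \left(2223 - 4056\right) \left(\frac{1}{-4739 + 2631} - \left(587 + \frac{19 - 40}{-28 + \left(2 - \frac{1}{3}\right)}\right)\right) = - 1833 \left(\frac{1}{-2108} - \left(587 + \frac{1}{-28 + \left(2 - \frac{1}{3}\right)} \left(-21\right)\right)\right) = - 1833 \left(- \frac{1}{2108} - \left(587 + \frac{1}{-28 + \frac{5}{3}} \left(-21\right)\right)\right) = - 1833 \left(- \frac{1}{2108} - \left(587 + \frac{1}{- \frac{79}{3}} \left(-21\right)\right)\right) = - 1833 \left(- \frac{1}{2108} - \left(587 - - \frac{63}{79}\right)\right) = - 1833 \left(- \frac{1}{2108} - \frac{46436}{79}\right) = \left(-1833\right) \left(- \frac{97887167}{166532}\right) = \frac{179427177111}{166532}$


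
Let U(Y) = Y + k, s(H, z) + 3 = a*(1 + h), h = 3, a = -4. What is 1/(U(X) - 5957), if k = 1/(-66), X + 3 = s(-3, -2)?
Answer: -66/394615 ≈ -0.00016725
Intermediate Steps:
s(H, z) = -19 (s(H, z) = -3 - 4*(1 + 3) = -3 - 4*4 = -3 - 16 = -19)
X = -22 (X = -3 - 19 = -22)
k = -1/66 ≈ -0.015152
U(Y) = -1/66 + Y (U(Y) = Y - 1/66 = -1/66 + Y)
1/(U(X) - 5957) = 1/((-1/66 - 22) - 5957) = 1/(-1453/66 - 5957) = 1/(-394615/66) = -66/394615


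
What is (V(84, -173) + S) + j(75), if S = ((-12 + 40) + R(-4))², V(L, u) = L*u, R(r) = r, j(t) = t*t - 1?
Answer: -8332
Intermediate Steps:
j(t) = -1 + t² (j(t) = t² - 1 = -1 + t²)
S = 576 (S = ((-12 + 40) - 4)² = (28 - 4)² = 24² = 576)
(V(84, -173) + S) + j(75) = (84*(-173) + 576) + (-1 + 75²) = (-14532 + 576) + (-1 + 5625) = -13956 + 5624 = -8332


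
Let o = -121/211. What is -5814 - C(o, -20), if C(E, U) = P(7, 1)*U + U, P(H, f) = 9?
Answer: -5614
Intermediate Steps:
o = -121/211 (o = -121*1/211 = -121/211 ≈ -0.57346)
C(E, U) = 10*U (C(E, U) = 9*U + U = 10*U)
-5814 - C(o, -20) = -5814 - 10*(-20) = -5814 - 1*(-200) = -5814 + 200 = -5614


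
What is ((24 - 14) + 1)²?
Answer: 121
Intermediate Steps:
((24 - 14) + 1)² = (10 + 1)² = 11² = 121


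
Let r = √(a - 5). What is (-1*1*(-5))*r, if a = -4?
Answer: 15*I ≈ 15.0*I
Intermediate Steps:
r = 3*I (r = √(-4 - 5) = √(-9) = 3*I ≈ 3.0*I)
(-1*1*(-5))*r = (-1*1*(-5))*(3*I) = (-1*(-5))*(3*I) = 5*(3*I) = 15*I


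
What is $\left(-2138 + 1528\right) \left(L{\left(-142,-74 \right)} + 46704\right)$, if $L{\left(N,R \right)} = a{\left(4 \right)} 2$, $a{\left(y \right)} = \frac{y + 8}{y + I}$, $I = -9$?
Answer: $-28486512$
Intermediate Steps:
$a{\left(y \right)} = \frac{8 + y}{-9 + y}$ ($a{\left(y \right)} = \frac{y + 8}{y - 9} = \frac{8 + y}{-9 + y}$)
$L{\left(N,R \right)} = - \frac{24}{5}$ ($L{\left(N,R \right)} = \frac{8 + 4}{-9 + 4} \cdot 2 = \frac{1}{-5} \cdot 12 \cdot 2 = \left(- \frac{1}{5}\right) 12 \cdot 2 = \left(- \frac{12}{5}\right) 2 = - \frac{24}{5}$)
$\left(-2138 + 1528\right) \left(L{\left(-142,-74 \right)} + 46704\right) = \left(-2138 + 1528\right) \left(- \frac{24}{5} + 46704\right) = \left(-610\right) \frac{233496}{5} = -28486512$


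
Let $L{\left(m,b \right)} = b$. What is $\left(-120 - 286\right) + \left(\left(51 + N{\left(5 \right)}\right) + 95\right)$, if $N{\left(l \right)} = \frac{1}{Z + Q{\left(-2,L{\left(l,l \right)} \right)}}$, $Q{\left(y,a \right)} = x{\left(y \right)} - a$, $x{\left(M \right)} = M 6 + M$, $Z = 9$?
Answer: $- \frac{2601}{10} \approx -260.1$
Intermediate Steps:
$x{\left(M \right)} = 7 M$ ($x{\left(M \right)} = 6 M + M = 7 M$)
$Q{\left(y,a \right)} = - a + 7 y$ ($Q{\left(y,a \right)} = 7 y - a = - a + 7 y$)
$N{\left(l \right)} = \frac{1}{-5 - l}$ ($N{\left(l \right)} = \frac{1}{9 - \left(14 + l\right)} = \frac{1}{-5 - l}$)
$\left(-120 - 286\right) + \left(\left(51 + N{\left(5 \right)}\right) + 95\right) = \left(-120 - 286\right) + \left(\left(51 - \frac{1}{5 + 5}\right) + 95\right) = -406 + \left(\left(51 - \frac{1}{10}\right) + 95\right) = -406 + \left(\frac{509}{10} + 95\right) = -406 + \frac{1459}{10} = - \frac{2601}{10}$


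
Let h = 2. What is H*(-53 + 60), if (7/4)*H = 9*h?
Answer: 72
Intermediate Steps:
H = 72/7 (H = 4*(9*2)/7 = (4/7)*18 = 72/7 ≈ 10.286)
H*(-53 + 60) = 72*(-53 + 60)/7 = (72/7)*7 = 72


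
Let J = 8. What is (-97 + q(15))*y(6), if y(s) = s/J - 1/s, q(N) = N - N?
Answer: -679/12 ≈ -56.583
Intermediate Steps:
q(N) = 0
y(s) = -1/s + s/8 (y(s) = s/8 - 1/s = -1/s + s/8)
(-97 + q(15))*y(6) = (-97 + 0)*(-1/6 + (⅛)*6) = -97*(-1*⅙ + ¾) = -97*(-⅙ + ¾) = -97*7/12 = -679/12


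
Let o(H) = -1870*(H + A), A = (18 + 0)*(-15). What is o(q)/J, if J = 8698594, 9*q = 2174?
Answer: 14080/2302569 ≈ 0.0061149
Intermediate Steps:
q = 2174/9 (q = (1/9)*2174 = 2174/9 ≈ 241.56)
A = -270 (A = 18*(-15) = -270)
o(H) = 504900 - 1870*H (o(H) = -1870*(H - 270) = -1870*(-270 + H) = 504900 - 1870*H)
o(q)/J = (504900 - 1870*2174/9)/8698594 = (504900 - 4065380/9)*(1/8698594) = (478720/9)*(1/8698594) = 14080/2302569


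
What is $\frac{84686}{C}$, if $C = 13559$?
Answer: $\frac{12098}{1937} \approx 6.2457$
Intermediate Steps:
$\frac{84686}{C} = \frac{84686}{13559} = 84686 \cdot \frac{1}{13559} = \frac{12098}{1937}$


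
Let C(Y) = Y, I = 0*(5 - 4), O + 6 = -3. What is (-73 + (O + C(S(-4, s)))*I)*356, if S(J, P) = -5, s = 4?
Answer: -25988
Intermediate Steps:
O = -9 (O = -6 - 3 = -9)
I = 0 (I = 0*1 = 0)
(-73 + (O + C(S(-4, s)))*I)*356 = (-73 + (-9 - 5)*0)*356 = (-73 - 14*0)*356 = (-73 + 0)*356 = -73*356 = -25988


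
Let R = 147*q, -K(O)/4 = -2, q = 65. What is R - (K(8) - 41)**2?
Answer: 8466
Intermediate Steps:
K(O) = 8 (K(O) = -4*(-2) = 8)
R = 9555 (R = 147*65 = 9555)
R - (K(8) - 41)**2 = 9555 - (8 - 41)**2 = 9555 - 1*(-33)**2 = 9555 - 1*1089 = 9555 - 1089 = 8466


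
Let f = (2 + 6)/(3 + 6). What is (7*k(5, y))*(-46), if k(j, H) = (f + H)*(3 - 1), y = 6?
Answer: -39928/9 ≈ -4436.4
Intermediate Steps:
f = 8/9 ≈ 0.88889
k(j, H) = 16/9 + 2*H (k(j, H) = (8/9 + H)*(3 - 1) = (8/9 + H)*2 = 16/9 + 2*H)
(7*k(5, y))*(-46) = (7*(16/9 + 2*6))*(-46) = (7*(16/9 + 12))*(-46) = (7*(124/9))*(-46) = (868/9)*(-46) = -39928/9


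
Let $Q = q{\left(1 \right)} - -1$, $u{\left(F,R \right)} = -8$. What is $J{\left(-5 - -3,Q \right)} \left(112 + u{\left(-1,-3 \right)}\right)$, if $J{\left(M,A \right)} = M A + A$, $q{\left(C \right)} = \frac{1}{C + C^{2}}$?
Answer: $-156$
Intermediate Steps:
$Q = \frac{3}{2}$ ($Q = \frac{1}{1 \left(1 + 1\right)} - -1 = 1 \cdot \frac{1}{2} + 1 = \frac{1}{2} + 1 = \frac{3}{2} \approx 1.5$)
$J{\left(M,A \right)} = A + A M$ ($J{\left(M,A \right)} = A M + A = A + A M$)
$J{\left(-5 - -3,Q \right)} \left(112 + u{\left(-1,-3 \right)}\right) = \frac{3 \left(1 - 2\right)}{2} \left(112 - 8\right) = \frac{3 \left(1 + \left(-5 + 3\right)\right)}{2} \cdot 104 = \frac{3 \left(1 - 2\right)}{2} \cdot 104 = \frac{3}{2} \left(-1\right) 104 = \left(- \frac{3}{2}\right) 104 = -156$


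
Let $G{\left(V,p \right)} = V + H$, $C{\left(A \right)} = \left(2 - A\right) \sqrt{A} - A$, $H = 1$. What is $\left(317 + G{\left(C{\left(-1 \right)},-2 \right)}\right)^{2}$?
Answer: $101752 + 1914 i \approx 1.0175 \cdot 10^{5} + 1914.0 i$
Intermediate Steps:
$C{\left(A \right)} = - A + \sqrt{A} \left(2 - A\right)$ ($C{\left(A \right)} = \sqrt{A} \left(2 - A\right) - A = - A + \sqrt{A} \left(2 - A\right)$)
$G{\left(V,p \right)} = 1 + V$ ($G{\left(V,p \right)} = V + 1 = 1 + V$)
$\left(317 + G{\left(C{\left(-1 \right)},-2 \right)}\right)^{2} = \left(317 - \left(-2 + \left(-1\right)^{\frac{3}{2}} - 2 i\right)\right)^{2} = \left(317 + \left(1 + \left(1 - - i + 2 i\right)\right)\right)^{2} = \left(317 + \left(1 + \left(1 + i + 2 i\right)\right)\right)^{2} = \left(317 + \left(1 + \left(1 + 3 i\right)\right)\right)^{2} = \left(317 + \left(2 + 3 i\right)\right)^{2} = \left(319 + 3 i\right)^{2}$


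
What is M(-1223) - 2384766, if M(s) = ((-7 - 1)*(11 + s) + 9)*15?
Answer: -2239191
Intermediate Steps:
M(s) = -1185 - 120*s (M(s) = (-8*(11 + s) + 9)*15 = ((-88 - 8*s) + 9)*15 = (-79 - 8*s)*15 = -1185 - 120*s)
M(-1223) - 2384766 = (-1185 - 120*(-1223)) - 2384766 = (-1185 + 146760) - 2384766 = 145575 - 2384766 = -2239191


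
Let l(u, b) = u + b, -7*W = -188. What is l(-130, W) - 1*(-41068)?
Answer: 286754/7 ≈ 40965.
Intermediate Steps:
W = 188/7 (W = -1/7*(-188) = 188/7 ≈ 26.857)
l(u, b) = b + u
l(-130, W) - 1*(-41068) = (188/7 - 130) - 1*(-41068) = -722/7 + 41068 = 286754/7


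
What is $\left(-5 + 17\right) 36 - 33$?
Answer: $399$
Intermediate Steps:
$\left(-5 + 17\right) 36 - 33 = 12 \cdot 36 - 33 = 432 - 33 = 399$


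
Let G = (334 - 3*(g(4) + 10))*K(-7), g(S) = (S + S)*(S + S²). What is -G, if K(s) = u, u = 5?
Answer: 880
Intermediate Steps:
K(s) = 5
g(S) = 2*S*(S + S²) (g(S) = (2*S)*(S + S²) = 2*S*(S + S²))
G = -880 (G = (334 - 3*(2*4²*(1 + 4) + 10))*5 = (334 - 3*(2*16*5 + 10))*5 = (334 - 3*(160 + 10))*5 = (334 - 3*170)*5 = (334 - 510)*5 = -176*5 = -880)
-G = -1*(-880) = 880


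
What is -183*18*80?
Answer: -263520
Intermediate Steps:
-183*18*80 = -3294*80 = -263520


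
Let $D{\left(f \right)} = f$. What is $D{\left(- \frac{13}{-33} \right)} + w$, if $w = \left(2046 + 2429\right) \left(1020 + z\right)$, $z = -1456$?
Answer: $- \frac{64386287}{33} \approx -1.9511 \cdot 10^{6}$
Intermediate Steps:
$w = -1951100$ ($w = \left(2046 + 2429\right) \left(1020 - 1456\right) = 4475 \left(-436\right) = -1951100$)
$D{\left(- \frac{13}{-33} \right)} + w = - \frac{13}{-33} - 1951100 = \left(-13\right) \left(- \frac{1}{33}\right) - 1951100 = \frac{13}{33} - 1951100 = - \frac{64386287}{33}$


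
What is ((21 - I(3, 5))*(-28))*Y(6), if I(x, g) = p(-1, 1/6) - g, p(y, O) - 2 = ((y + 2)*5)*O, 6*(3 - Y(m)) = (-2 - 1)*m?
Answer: -3892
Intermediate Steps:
Y(m) = 3 + m/2 (Y(m) = 3 - (-2 - 1)*m/6 = 3 - (-1)*m/2 = 3 + m/2)
p(y, O) = 2 + O*(10 + 5*y) (p(y, O) = 2 + ((y + 2)*5)*O = 2 + ((2 + y)*5)*O = 2 + (10 + 5*y)*O = 2 + O*(10 + 5*y))
I(x, g) = 17/6 - g (I(x, g) = (2 + 10/6 + 5*(-1)/6) - g = (2 + 10*(1/6) + 5*(1/6)*(-1)) - g = (2 + 5/3 - 5/6) - g = 17/6 - g)
((21 - I(3, 5))*(-28))*Y(6) = ((21 - (17/6 - 1*5))*(-28))*(3 + (1/2)*6) = ((21 - (17/6 - 5))*(-28))*(3 + 3) = ((21 - 1*(-13/6))*(-28))*6 = ((21 + 13/6)*(-28))*6 = ((139/6)*(-28))*6 = -1946/3*6 = -3892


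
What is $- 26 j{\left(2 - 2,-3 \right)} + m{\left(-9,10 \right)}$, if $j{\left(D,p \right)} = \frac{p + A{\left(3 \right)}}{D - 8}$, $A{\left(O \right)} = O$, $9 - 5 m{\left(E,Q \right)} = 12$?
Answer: $- \frac{3}{5} \approx -0.6$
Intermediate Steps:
$m{\left(E,Q \right)} = - \frac{3}{5}$ ($m{\left(E,Q \right)} = \frac{9}{5} - \frac{12}{5} = - \frac{3}{5}$)
$j{\left(D,p \right)} = \frac{3 + p}{-8 + D}$ ($j{\left(D,p \right)} = \frac{p + 3}{D - 8} = \frac{3 + p}{-8 + D}$)
$- 26 j{\left(2 - 2,-3 \right)} + m{\left(-9,10 \right)} = - 26 \frac{3 - 3}{-8 + \left(2 - 2\right)} - \frac{3}{5} = - 26 \frac{1}{-8 + 0} \cdot 0 - \frac{3}{5} = - 26 \frac{1}{-8} \cdot 0 - \frac{3}{5} = - 26 \left(\left(- \frac{1}{8}\right) 0\right) - \frac{3}{5} = \left(-26\right) 0 - \frac{3}{5} = 0 - \frac{3}{5} = - \frac{3}{5}$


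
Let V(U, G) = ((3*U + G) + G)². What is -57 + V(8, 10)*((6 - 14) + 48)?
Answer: 77383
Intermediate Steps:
V(U, G) = (2*G + 3*U)² (V(U, G) = ((G + 3*U) + G)² = (2*G + 3*U)²)
-57 + V(8, 10)*((6 - 14) + 48) = -57 + (2*10 + 3*8)²*((6 - 14) + 48) = -57 + (20 + 24)²*(-8 + 48) = -57 + 44²*40 = -57 + 1936*40 = -57 + 77440 = 77383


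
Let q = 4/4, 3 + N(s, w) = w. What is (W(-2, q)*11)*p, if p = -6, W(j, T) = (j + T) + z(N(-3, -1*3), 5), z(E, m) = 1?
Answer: 0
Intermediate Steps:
N(s, w) = -3 + w
q = 1 (q = 4*(¼) = 1)
W(j, T) = 1 + T + j (W(j, T) = (j + T) + 1 = (T + j) + 1 = 1 + T + j)
(W(-2, q)*11)*p = ((1 + 1 - 2)*11)*(-6) = (0*11)*(-6) = 0*(-6) = 0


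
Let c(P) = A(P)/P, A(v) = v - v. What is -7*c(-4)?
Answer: 0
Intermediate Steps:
A(v) = 0
c(P) = 0 (c(P) = 0/P = 0)
-7*c(-4) = -7*0 = 0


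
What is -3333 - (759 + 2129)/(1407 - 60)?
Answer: -4492439/1347 ≈ -3335.1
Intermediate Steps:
-3333 - (759 + 2129)/(1407 - 60) = -3333 - 2888/1347 = -4492439/1347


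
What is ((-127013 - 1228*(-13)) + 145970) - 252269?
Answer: -217348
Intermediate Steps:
((-127013 - 1228*(-13)) + 145970) - 252269 = ((-127013 + 15964) + 145970) - 252269 = (-111049 + 145970) - 252269 = 34921 - 252269 = -217348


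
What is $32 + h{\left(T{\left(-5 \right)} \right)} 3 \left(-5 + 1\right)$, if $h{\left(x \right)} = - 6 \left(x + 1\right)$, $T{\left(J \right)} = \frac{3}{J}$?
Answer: $\frac{304}{5} \approx 60.8$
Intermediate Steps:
$h{\left(x \right)} = -6 - 6 x$ ($h{\left(x \right)} = - 6 \left(1 + x\right) = -6 - 6 x$)
$32 + h{\left(T{\left(-5 \right)} \right)} 3 \left(-5 + 1\right) = 32 + \left(-6 - 6 \frac{3}{-5}\right) 3 \left(-5 + 1\right) = 32 + \left(-6 - 6 \cdot 3 \left(- \frac{1}{5}\right)\right) 3 \left(-4\right) = 32 + \left(-6 - - \frac{18}{5}\right) \left(-12\right) = 32 + \left(-6 + \frac{18}{5}\right) \left(-12\right) = 32 - - \frac{144}{5} = 32 + \frac{144}{5} = \frac{304}{5}$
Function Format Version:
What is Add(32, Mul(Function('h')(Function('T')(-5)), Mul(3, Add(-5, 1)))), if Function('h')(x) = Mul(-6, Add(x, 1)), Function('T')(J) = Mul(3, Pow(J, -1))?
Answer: Rational(304, 5) ≈ 60.800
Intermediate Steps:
Function('h')(x) = Add(-6, Mul(-6, x)) (Function('h')(x) = Mul(-6, Add(1, x)) = Add(-6, Mul(-6, x)))
Add(32, Mul(Function('h')(Function('T')(-5)), Mul(3, Add(-5, 1)))) = Add(32, Mul(Add(-6, Mul(-6, Mul(3, Pow(-5, -1)))), Mul(3, Add(-5, 1)))) = Add(32, Mul(Add(-6, Mul(-6, Mul(3, Rational(-1, 5)))), Mul(3, -4))) = Add(32, Mul(Add(-6, Mul(-6, Rational(-3, 5))), -12)) = Add(32, Mul(Add(-6, Rational(18, 5)), -12)) = Add(32, Mul(Rational(-12, 5), -12)) = Add(32, Rational(144, 5)) = Rational(304, 5)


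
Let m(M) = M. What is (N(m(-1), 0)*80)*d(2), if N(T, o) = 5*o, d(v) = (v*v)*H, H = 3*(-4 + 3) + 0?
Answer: 0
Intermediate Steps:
H = -3 (H = 3*(-1) + 0 = -3 + 0 = -3)
d(v) = -3*v**2 (d(v) = (v*v)*(-3) = v**2*(-3) = -3*v**2)
(N(m(-1), 0)*80)*d(2) = ((5*0)*80)*(-3*2**2) = (0*80)*(-3*4) = 0*(-12) = 0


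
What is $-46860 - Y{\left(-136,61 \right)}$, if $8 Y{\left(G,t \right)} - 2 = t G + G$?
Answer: $- \frac{183225}{4} \approx -45806.0$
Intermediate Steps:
$Y{\left(G,t \right)} = \frac{1}{4} + \frac{G}{8} + \frac{G t}{8}$ ($Y{\left(G,t \right)} = \frac{1}{4} + \frac{t G + G}{8} = \frac{1}{4} + \frac{G t + G}{8} = \frac{1}{4} + \frac{G + G t}{8} = \frac{1}{4} + \left(\frac{G}{8} + \frac{G t}{8}\right) = \frac{1}{4} + \frac{G}{8} + \frac{G t}{8}$)
$-46860 - Y{\left(-136,61 \right)} = -46860 - \left(\frac{1}{4} + \frac{1}{8} \left(-136\right) + \frac{1}{8} \left(-136\right) 61\right) = -46860 - \left(\frac{1}{4} - 17 - 1037\right) = -46860 - - \frac{4215}{4} = -46860 + \frac{4215}{4} = - \frac{183225}{4}$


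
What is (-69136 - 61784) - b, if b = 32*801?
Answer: -156552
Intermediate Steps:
b = 25632
(-69136 - 61784) - b = (-69136 - 61784) - 1*25632 = -130920 - 25632 = -156552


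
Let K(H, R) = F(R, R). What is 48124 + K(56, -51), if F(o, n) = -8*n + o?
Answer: 48481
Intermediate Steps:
F(o, n) = o - 8*n
K(H, R) = -7*R (K(H, R) = R - 8*R = -7*R)
48124 + K(56, -51) = 48124 - 7*(-51) = 48124 + 357 = 48481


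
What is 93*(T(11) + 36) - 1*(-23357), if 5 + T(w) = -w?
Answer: 25217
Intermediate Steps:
T(w) = -5 - w
93*(T(11) + 36) - 1*(-23357) = 93*((-5 - 1*11) + 36) - 1*(-23357) = 93*((-5 - 11) + 36) + 23357 = 93*(-16 + 36) + 23357 = 93*20 + 23357 = 1860 + 23357 = 25217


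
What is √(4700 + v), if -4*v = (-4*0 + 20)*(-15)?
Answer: 5*√191 ≈ 69.101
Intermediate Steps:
v = 75 (v = -(-4*0 + 20)*(-15)/4 = -(0 + 20)*(-15)/4 = -5*(-15) = -¼*(-300) = 75)
√(4700 + v) = √(4700 + 75) = √4775 = 5*√191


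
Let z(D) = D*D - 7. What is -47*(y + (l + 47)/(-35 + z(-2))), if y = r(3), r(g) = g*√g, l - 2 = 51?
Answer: 2350/19 - 141*√3 ≈ -120.53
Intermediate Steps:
l = 53 (l = 2 + 51 = 53)
z(D) = -7 + D² (z(D) = D² - 7 = -7 + D²)
r(g) = g^(3/2)
y = 3*√3 (y = 3^(3/2) = 3*√3 ≈ 5.1962)
-47*(y + (l + 47)/(-35 + z(-2))) = -47*(3*√3 + (53 + 47)/(-35 + (-7 + (-2)²))) = -47*(3*√3 + 100/(-35 + (-7 + 4))) = -47*(3*√3 + 100/(-35 - 3)) = -47*(3*√3 + 100/(-38)) = -47*(3*√3 + 100*(-1/38)) = -47*(3*√3 - 50/19) = -47*(-50/19 + 3*√3) = 2350/19 - 141*√3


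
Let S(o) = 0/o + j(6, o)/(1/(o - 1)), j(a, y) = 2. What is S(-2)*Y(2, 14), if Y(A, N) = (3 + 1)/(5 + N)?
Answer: -24/19 ≈ -1.2632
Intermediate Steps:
Y(A, N) = 4/(5 + N)
S(o) = -2 + 2*o (S(o) = 0/o + 2/(1/(o - 1)) = 0 + 2/(1/(-1 + o)) = 0 + 2*(-1 + o) = 0 + (-2 + 2*o) = -2 + 2*o)
S(-2)*Y(2, 14) = (-2 + 2*(-2))*(4/(5 + 14)) = (-2 - 4)*(4/19) = -24/19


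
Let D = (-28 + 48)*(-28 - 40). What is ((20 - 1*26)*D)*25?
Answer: 204000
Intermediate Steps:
D = -1360 (D = 20*(-68) = -1360)
((20 - 1*26)*D)*25 = ((20 - 1*26)*(-1360))*25 = ((20 - 26)*(-1360))*25 = -6*(-1360)*25 = 8160*25 = 204000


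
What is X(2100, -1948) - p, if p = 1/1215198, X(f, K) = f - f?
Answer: -1/1215198 ≈ -8.2291e-7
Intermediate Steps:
X(f, K) = 0
p = 1/1215198 ≈ 8.2291e-7
X(2100, -1948) - p = 0 - 1*1/1215198 = 0 - 1/1215198 = -1/1215198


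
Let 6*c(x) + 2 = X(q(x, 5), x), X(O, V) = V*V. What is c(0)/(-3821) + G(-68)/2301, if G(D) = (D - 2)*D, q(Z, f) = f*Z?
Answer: 6062909/2930707 ≈ 2.0688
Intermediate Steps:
q(Z, f) = Z*f
X(O, V) = V**2
c(x) = -1/3 + x**2/6
G(D) = D*(-2 + D) (G(D) = (-2 + D)*D = D*(-2 + D))
c(0)/(-3821) + G(-68)/2301 = (-1/3 + (1/6)*0**2)/(-3821) - 68*(-2 - 68)/2301 = (-1/3 + (1/6)*0)*(-1/3821) - 68*(-70)*(1/2301) = (-1/3 + 0)*(-1/3821) + 4760*(1/2301) = -1/3*(-1/3821) + 4760/2301 = 1/11463 + 4760/2301 = 6062909/2930707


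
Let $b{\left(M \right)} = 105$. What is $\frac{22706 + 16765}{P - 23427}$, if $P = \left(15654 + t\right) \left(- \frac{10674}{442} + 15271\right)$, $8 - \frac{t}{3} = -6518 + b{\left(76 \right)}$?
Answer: $\frac{2907697}{39216513217} \approx 7.4145 \cdot 10^{-5}$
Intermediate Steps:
$t = 19263$ ($t = 24 - 3 \left(-6518 + 105\right) = 24 - -19239 = 24 + 19239 = 19263$)
$P = \frac{117654717018}{221}$ ($P = \left(15654 + 19263\right) \left(- \frac{10674}{442} + 15271\right) = 34917 \left(\left(-10674\right) \frac{1}{442} + 15271\right) = 34917 \left(- \frac{5337}{221} + 15271\right) = 34917 \cdot \frac{3369554}{221} = \frac{117654717018}{221} \approx 5.3237 \cdot 10^{8}$)
$\frac{22706 + 16765}{P - 23427} = \frac{22706 + 16765}{\frac{117654717018}{221} - 23427} = \frac{39471}{\frac{117649539651}{221}} = 39471 \cdot \frac{221}{117649539651} = \frac{2907697}{39216513217}$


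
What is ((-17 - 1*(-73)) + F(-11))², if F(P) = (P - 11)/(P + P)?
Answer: 3249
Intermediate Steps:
F(P) = (-11 + P)/(2*P) (F(P) = (-11 + P)/((2*P)) = (-11 + P)*(1/(2*P)) = (-11 + P)/(2*P))
((-17 - 1*(-73)) + F(-11))² = ((-17 - 1*(-73)) + (½)*(-11 - 11)/(-11))² = ((-17 + 73) + (½)*(-1/11)*(-22))² = (56 + 1)² = 57² = 3249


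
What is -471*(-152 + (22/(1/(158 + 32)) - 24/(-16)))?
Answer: -3795789/2 ≈ -1.8979e+6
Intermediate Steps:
-471*(-152 + (22/(1/(158 + 32)) - 24/(-16))) = -471*(-152 + (22/(1/190) - 24*(-1/16))) = -471*(-152 + (22/(1/190) + 3/2)) = -471*(-152 + (22*190 + 3/2)) = -471*(-152 + (4180 + 3/2)) = -471*(-152 + 8363/2) = -471*8059/2 = -3795789/2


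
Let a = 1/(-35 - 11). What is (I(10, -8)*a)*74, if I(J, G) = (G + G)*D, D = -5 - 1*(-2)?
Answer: -1776/23 ≈ -77.217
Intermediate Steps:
D = -3 (D = -5 + 2 = -3)
I(J, G) = -6*G (I(J, G) = (G + G)*(-3) = (2*G)*(-3) = -6*G)
a = -1/46 (a = 1/(-46) = -1/46 ≈ -0.021739)
(I(10, -8)*a)*74 = (-6*(-8)*(-1/46))*74 = (48*(-1/46))*74 = -24/23*74 = -1776/23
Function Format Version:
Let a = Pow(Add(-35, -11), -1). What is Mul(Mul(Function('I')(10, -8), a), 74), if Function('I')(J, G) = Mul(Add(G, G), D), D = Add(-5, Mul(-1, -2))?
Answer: Rational(-1776, 23) ≈ -77.217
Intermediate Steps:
D = -3 (D = Add(-5, 2) = -3)
Function('I')(J, G) = Mul(-6, G) (Function('I')(J, G) = Mul(Add(G, G), -3) = Mul(Mul(2, G), -3) = Mul(-6, G))
a = Rational(-1, 46) (a = Pow(-46, -1) = Rational(-1, 46) ≈ -0.021739)
Mul(Mul(Function('I')(10, -8), a), 74) = Mul(Mul(Mul(-6, -8), Rational(-1, 46)), 74) = Mul(Mul(48, Rational(-1, 46)), 74) = Mul(Rational(-24, 23), 74) = Rational(-1776, 23)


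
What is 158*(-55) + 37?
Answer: -8653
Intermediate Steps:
158*(-55) + 37 = -8690 + 37 = -8653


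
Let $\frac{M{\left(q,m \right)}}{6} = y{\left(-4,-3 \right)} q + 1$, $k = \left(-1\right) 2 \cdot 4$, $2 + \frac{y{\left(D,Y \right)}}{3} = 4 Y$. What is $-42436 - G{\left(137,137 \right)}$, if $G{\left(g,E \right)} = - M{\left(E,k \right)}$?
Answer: $-76954$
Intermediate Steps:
$y{\left(D,Y \right)} = -6 + 12 Y$ ($y{\left(D,Y \right)} = -6 + 3 \cdot 4 Y = -6 + 12 Y$)
$k = -8$ ($k = \left(-2\right) 4 = -8$)
$M{\left(q,m \right)} = 6 - 252 q$ ($M{\left(q,m \right)} = 6 \left(\left(-6 + 12 \left(-3\right)\right) q + 1\right) = 6 \left(\left(-6 - 36\right) q + 1\right) = 6 \left(- 42 q + 1\right) = 6 \left(1 - 42 q\right) = 6 - 252 q$)
$G{\left(g,E \right)} = -6 + 252 E$ ($G{\left(g,E \right)} = - (6 - 252 E) = -6 + 252 E$)
$-42436 - G{\left(137,137 \right)} = -42436 - \left(-6 + 252 \cdot 137\right) = -42436 - \left(-6 + 34524\right) = -42436 - 34518 = -76954$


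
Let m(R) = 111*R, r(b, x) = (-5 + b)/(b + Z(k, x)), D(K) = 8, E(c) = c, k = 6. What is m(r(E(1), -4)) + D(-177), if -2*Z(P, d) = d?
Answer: -140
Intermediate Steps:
Z(P, d) = -d/2
r(b, x) = (-5 + b)/(b - x/2)
m(r(E(1), -4)) + D(-177) = 111*(2*(-5 + 1)/(-1*(-4) + 2*1)) + 8 = 111*(2*(-4)/(4 + 2)) + 8 = 111*(2*(-4)/6) + 8 = 111*(2*(⅙)*(-4)) + 8 = 111*(-4/3) + 8 = -148 + 8 = -140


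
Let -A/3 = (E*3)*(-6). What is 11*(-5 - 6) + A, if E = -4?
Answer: -337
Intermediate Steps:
A = -216 (A = -3*(-4*3)*(-6) = -(-36)*(-6) = -3*72 = -216)
11*(-5 - 6) + A = 11*(-5 - 6) - 216 = 11*(-11) - 216 = -121 - 216 = -337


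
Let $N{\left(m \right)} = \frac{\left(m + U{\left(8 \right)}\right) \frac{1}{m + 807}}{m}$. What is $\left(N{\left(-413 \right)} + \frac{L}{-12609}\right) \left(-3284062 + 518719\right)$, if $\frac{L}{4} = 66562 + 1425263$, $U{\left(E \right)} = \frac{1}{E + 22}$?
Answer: $\frac{426216515296883513}{325676460} \approx 1.3087 \cdot 10^{9}$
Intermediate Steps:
$U{\left(E \right)} = \frac{1}{22 + E}$
$L = 5967300$ ($L = 4 \left(66562 + 1425263\right) = 4 \cdot 1491825 = 5967300$)
$N{\left(m \right)} = \frac{\frac{1}{30} + m}{m \left(807 + m\right)}$ ($N{\left(m \right)} = \frac{\left(m + \frac{1}{22 + 8}\right) \frac{1}{m + 807}}{m} = \frac{\left(m + \frac{1}{30}\right) \frac{1}{807 + m}}{m} = \frac{\left(\frac{1}{30} + m\right) \frac{1}{807 + m}}{m} = \frac{\frac{1}{807 + m} \left(\frac{1}{30} + m\right)}{m} = \frac{\frac{1}{30} + m}{m \left(807 + m\right)}$)
$\left(N{\left(-413 \right)} + \frac{L}{-12609}\right) \left(-3284062 + 518719\right) = \left(\frac{\frac{1}{30} - 413}{\left(-413\right) \left(807 - 413\right)} + \frac{5967300}{-12609}\right) \left(-3284062 + 518719\right) = \left(\left(- \frac{1}{413}\right) \frac{1}{394} \left(- \frac{12389}{30}\right) + 5967300 \left(- \frac{1}{12609}\right)\right) \left(-2765343\right) = \left(\left(- \frac{1}{413}\right) \frac{1}{394} \left(- \frac{12389}{30}\right) - \frac{1989100}{4203}\right) \left(-2765343\right) = \left(\frac{12389}{4881660} - \frac{1989100}{4203}\right) \left(-2765343\right) = \left(- \frac{3236685945011}{6839205660}\right) \left(-2765343\right) = \frac{426216515296883513}{325676460}$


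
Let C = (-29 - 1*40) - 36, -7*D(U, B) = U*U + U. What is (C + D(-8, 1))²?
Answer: 12769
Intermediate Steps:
D(U, B) = -U/7 - U²/7 (D(U, B) = -(U*U + U)/7 = -(U² + U)/7 = -(U + U²)/7 = -U/7 - U²/7)
C = -105 (C = (-29 - 40) - 36 = -69 - 36 = -105)
(C + D(-8, 1))² = (-105 - ⅐*(-8)*(1 - 8))² = (-105 - ⅐*(-8)*(-7))² = (-105 - 8)² = (-113)² = 12769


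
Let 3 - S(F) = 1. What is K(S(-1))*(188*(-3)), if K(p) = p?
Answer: -1128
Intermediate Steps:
S(F) = 2 (S(F) = 3 - 1*1 = 3 - 1 = 2)
K(S(-1))*(188*(-3)) = 2*(188*(-3)) = 2*(-564) = -1128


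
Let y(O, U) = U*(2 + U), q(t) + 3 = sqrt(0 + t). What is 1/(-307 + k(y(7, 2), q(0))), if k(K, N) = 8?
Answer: -1/299 ≈ -0.0033445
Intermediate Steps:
q(t) = -3 + sqrt(t) (q(t) = -3 + sqrt(0 + t) = -3 + sqrt(t))
1/(-307 + k(y(7, 2), q(0))) = 1/(-307 + 8) = 1/(-299) = -1/299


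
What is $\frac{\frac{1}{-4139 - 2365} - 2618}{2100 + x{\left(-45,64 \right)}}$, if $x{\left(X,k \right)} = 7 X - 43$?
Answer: $- \frac{17027473}{11329968} \approx -1.5029$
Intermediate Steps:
$x{\left(X,k \right)} = -43 + 7 X$
$\frac{\frac{1}{-4139 - 2365} - 2618}{2100 + x{\left(-45,64 \right)}} = \frac{\frac{1}{-4139 - 2365} - 2618}{2100 + \left(-43 + 7 \left(-45\right)\right)} = \frac{\frac{1}{-6504} - 2618}{2100 - 358} = \frac{- \frac{1}{6504} - 2618}{2100 - 358} = - \frac{17027473}{6504 \cdot 1742} = \left(- \frac{17027473}{6504}\right) \frac{1}{1742} = - \frac{17027473}{11329968}$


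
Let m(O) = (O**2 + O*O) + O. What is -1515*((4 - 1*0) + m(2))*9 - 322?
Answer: -191212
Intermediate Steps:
m(O) = O + 2*O**2 (m(O) = (O**2 + O**2) + O = 2*O**2 + O = O + 2*O**2)
-1515*((4 - 1*0) + m(2))*9 - 322 = -1515*((4 - 1*0) + 2*(1 + 2*2))*9 - 322 = -1515*((4 + 0) + 2*(1 + 4))*9 - 322 = -1515*(4 + 2*5)*9 - 322 = -1515*(4 + 10)*9 - 322 = -21210*9 - 322 = -1515*126 - 322 = -190890 - 322 = -191212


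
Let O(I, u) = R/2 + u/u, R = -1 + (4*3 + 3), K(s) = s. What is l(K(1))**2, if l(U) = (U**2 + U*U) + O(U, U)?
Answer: 100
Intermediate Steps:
R = 14 (R = -1 + (12 + 3) = -1 + 15 = 14)
O(I, u) = 8 (O(I, u) = 14/2 + u/u = 14*(1/2) + 1 = 7 + 1 = 8)
l(U) = 8 + 2*U**2 (l(U) = (U**2 + U*U) + 8 = (U**2 + U**2) + 8 = 2*U**2 + 8 = 8 + 2*U**2)
l(K(1))**2 = (8 + 2*1**2)**2 = (8 + 2*1)**2 = (8 + 2)**2 = 10**2 = 100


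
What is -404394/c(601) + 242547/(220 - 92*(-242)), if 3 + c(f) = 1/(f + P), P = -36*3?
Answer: 2241454534797/16615676 ≈ 1.3490e+5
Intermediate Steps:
P = -108
c(f) = -3 + 1/(-108 + f) (c(f) = -3 + 1/(f - 108) = -3 + 1/(-108 + f))
-404394/c(601) + 242547/(220 - 92*(-242)) = -404394*(-108 + 601)/(325 - 3*601) + 242547/(220 - 92*(-242)) = -404394*493/(325 - 1803) + 242547/(220 + 22264) = -404394/((1/493)*(-1478)) + 242547/22484 = -404394/(-1478/493) + 242547*(1/22484) = -404394*(-493/1478) + 242547/22484 = 99683121/739 + 242547/22484 = 2241454534797/16615676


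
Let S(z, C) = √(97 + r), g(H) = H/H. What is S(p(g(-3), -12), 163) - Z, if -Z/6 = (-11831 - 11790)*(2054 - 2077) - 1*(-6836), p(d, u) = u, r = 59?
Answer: 3300714 + 2*√39 ≈ 3.3007e+6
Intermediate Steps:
g(H) = 1
S(z, C) = 2*√39 (S(z, C) = √(97 + 59) = √156 = 2*√39)
Z = -3300714 (Z = -6*((-11831 - 11790)*(2054 - 2077) - 1*(-6836)) = -6*(-23621*(-23) + 6836) = -6*(543283 + 6836) = -6*550119 = -3300714)
S(p(g(-3), -12), 163) - Z = 2*√39 - 1*(-3300714) = 2*√39 + 3300714 = 3300714 + 2*√39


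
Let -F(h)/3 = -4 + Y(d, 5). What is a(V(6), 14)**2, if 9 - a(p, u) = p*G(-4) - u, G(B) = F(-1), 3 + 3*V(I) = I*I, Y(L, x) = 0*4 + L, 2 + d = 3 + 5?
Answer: 7921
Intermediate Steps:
d = 6 (d = -2 + (3 + 5) = -2 + 8 = 6)
Y(L, x) = L (Y(L, x) = 0 + L = L)
V(I) = -1 + I**2/3 (V(I) = -1 + (I*I)/3 = -1 + I**2/3)
F(h) = -6 (F(h) = -3*(-4 + 6) = -3*2 = -6)
G(B) = -6
a(p, u) = 9 + u + 6*p (a(p, u) = 9 - (p*(-6) - u) = 9 - (-6*p - u) = 9 - (-u - 6*p) = 9 + (u + 6*p) = 9 + u + 6*p)
a(V(6), 14)**2 = (9 + 14 + 6*(-1 + (1/3)*6**2))**2 = (9 + 14 + 6*(-1 + (1/3)*36))**2 = (9 + 14 + 6*(-1 + 12))**2 = (9 + 14 + 6*11)**2 = (9 + 14 + 66)**2 = 89**2 = 7921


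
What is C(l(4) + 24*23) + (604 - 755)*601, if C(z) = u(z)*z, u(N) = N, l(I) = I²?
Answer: 231873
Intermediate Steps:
C(z) = z² (C(z) = z*z = z²)
C(l(4) + 24*23) + (604 - 755)*601 = (4² + 24*23)² + (604 - 755)*601 = (16 + 552)² - 151*601 = 568² - 90751 = 322624 - 90751 = 231873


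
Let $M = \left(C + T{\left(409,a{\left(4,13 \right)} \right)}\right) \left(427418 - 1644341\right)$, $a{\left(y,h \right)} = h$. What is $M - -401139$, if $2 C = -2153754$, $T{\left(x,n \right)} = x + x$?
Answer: $1309481347596$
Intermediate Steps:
$T{\left(x,n \right)} = 2 x$
$C = -1076877$ ($C = \frac{1}{2} \left(-2153754\right) = -1076877$)
$M = 1309480946457$ ($M = \left(-1076877 + 2 \cdot 409\right) \left(427418 - 1644341\right) = \left(-1076877 + 818\right) \left(-1216923\right) = \left(-1076059\right) \left(-1216923\right) = 1309480946457$)
$M - -401139 = 1309480946457 - -401139 = 1309480946457 + 401139 = 1309481347596$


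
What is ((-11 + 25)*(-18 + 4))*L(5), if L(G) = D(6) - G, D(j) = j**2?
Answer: -6076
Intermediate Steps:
L(G) = 36 - G (L(G) = 6**2 - G = 36 - G)
((-11 + 25)*(-18 + 4))*L(5) = ((-11 + 25)*(-18 + 4))*(36 - 1*5) = (14*(-14))*(36 - 5) = -196*31 = -6076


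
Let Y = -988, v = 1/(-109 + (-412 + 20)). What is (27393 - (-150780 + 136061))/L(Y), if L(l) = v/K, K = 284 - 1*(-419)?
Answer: -14831972736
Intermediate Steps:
K = 703 (K = 284 + 419 = 703)
v = -1/501 (v = 1/(-109 - 392) = 1/(-501) = -1/501 ≈ -0.0019960)
L(l) = -1/352203 (L(l) = -1/501/703 = -1/501*1/703 = -1/352203)
(27393 - (-150780 + 136061))/L(Y) = (27393 - (-150780 + 136061))/(-1/352203) = (27393 - 1*(-14719))*(-352203) = (27393 + 14719)*(-352203) = 42112*(-352203) = -14831972736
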